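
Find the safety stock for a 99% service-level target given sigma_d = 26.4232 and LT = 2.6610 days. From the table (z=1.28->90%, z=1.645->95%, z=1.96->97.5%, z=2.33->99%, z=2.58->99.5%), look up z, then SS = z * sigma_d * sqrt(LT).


From the table, SL = 99% corresponds to z = 2.33
sqrt(LT) = sqrt(2.6610) = 1.6313
SS = 2.33 * 26.4232 * 1.6313 = 100.4301

100.4301 units


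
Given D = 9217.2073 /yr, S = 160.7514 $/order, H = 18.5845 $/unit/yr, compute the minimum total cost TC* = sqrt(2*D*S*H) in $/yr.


2*D*S*H = 55072525.9171
TC* = sqrt(55072525.9171) = 7421.0866

7421.0866 $/yr


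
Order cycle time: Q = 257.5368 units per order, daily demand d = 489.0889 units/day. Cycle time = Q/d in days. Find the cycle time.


Cycle = 257.5368 / 489.0889 = 0.5266

0.5266 days


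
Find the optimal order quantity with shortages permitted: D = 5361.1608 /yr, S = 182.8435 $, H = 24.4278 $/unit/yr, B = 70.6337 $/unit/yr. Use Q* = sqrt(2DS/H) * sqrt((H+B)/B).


sqrt(2DS/H) = 283.2970
sqrt((H+B)/B) = 1.1601
Q* = 283.2970 * 1.1601 = 328.6536

328.6536 units


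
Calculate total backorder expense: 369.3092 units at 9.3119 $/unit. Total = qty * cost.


Total = 369.3092 * 9.3119 = 3438.9703

3438.9703 $


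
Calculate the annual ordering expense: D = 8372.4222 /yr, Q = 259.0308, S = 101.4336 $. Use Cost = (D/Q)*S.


Number of orders = D/Q = 32.3221
Cost = 32.3221 * 101.4336 = 3278.5481

3278.5481 $/yr


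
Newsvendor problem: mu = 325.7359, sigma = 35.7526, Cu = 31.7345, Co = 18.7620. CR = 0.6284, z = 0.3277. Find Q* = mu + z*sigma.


CR = Cu/(Cu+Co) = 31.7345/(31.7345+18.7620) = 0.6284
z = 0.3277
Q* = 325.7359 + 0.3277 * 35.7526 = 337.4520

337.4520 units


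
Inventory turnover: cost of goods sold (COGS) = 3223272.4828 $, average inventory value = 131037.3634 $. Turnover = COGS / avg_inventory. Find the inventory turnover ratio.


Turnover = 3223272.4828 / 131037.3634 = 24.5981

24.5981


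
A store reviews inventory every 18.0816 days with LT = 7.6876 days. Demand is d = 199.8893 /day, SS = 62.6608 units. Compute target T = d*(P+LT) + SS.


P + LT = 25.7692
d*(P+LT) = 199.8893 * 25.7692 = 5150.9873
T = 5150.9873 + 62.6608 = 5213.6481

5213.6481 units


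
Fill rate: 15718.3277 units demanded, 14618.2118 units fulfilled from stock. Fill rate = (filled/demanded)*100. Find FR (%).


FR = 14618.2118 / 15718.3277 * 100 = 93.0011

93.0011%


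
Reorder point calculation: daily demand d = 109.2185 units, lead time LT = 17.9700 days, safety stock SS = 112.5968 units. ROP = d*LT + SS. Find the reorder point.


d*LT = 109.2185 * 17.9700 = 1962.6564
ROP = 1962.6564 + 112.5968 = 2075.2532

2075.2532 units


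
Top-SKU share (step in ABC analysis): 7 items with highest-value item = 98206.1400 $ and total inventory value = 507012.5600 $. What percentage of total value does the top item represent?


Top item = 98206.1400
Total = 507012.5600
Percentage = 98206.1400 / 507012.5600 * 100 = 19.3696

19.3696%


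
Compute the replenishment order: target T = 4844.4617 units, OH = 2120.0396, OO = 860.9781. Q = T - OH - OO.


Inventory position = OH + OO = 2120.0396 + 860.9781 = 2981.0177
Q = 4844.4617 - 2981.0177 = 1863.4440

1863.4440 units


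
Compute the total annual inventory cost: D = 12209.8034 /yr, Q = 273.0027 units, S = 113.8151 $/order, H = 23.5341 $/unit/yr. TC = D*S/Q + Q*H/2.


Ordering cost = D*S/Q = 5090.2793
Holding cost = Q*H/2 = 3212.4364
TC = 5090.2793 + 3212.4364 = 8302.7157

8302.7157 $/yr


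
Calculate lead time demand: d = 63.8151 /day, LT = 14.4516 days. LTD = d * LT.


LTD = 63.8151 * 14.4516 = 922.2303

922.2303 units


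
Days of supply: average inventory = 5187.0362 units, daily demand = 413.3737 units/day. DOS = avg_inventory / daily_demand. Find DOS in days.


DOS = 5187.0362 / 413.3737 = 12.5481

12.5481 days


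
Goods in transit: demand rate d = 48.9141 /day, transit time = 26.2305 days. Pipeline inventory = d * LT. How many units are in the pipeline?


Pipeline = 48.9141 * 26.2305 = 1283.0413

1283.0413 units


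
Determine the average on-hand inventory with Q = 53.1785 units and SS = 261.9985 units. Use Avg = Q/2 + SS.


Q/2 = 26.5892
Avg = 26.5892 + 261.9985 = 288.5877

288.5877 units


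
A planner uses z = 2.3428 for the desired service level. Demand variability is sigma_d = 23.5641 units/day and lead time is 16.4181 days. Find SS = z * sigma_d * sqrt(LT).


sqrt(LT) = sqrt(16.4181) = 4.0519
SS = 2.3428 * 23.5641 * 4.0519 = 223.6905

223.6905 units


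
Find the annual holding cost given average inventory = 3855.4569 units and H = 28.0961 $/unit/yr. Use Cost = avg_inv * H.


Cost = 3855.4569 * 28.0961 = 108323.3026

108323.3026 $/yr


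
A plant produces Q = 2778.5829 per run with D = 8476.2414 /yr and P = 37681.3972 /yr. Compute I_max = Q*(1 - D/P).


D/P = 0.2249
1 - D/P = 0.7751
I_max = 2778.5829 * 0.7751 = 2153.5546

2153.5546 units


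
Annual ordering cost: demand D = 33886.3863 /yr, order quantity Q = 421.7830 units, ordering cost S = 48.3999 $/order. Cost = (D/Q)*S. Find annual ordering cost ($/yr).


Number of orders = D/Q = 80.3408
Cost = 80.3408 * 48.3999 = 3888.4870

3888.4870 $/yr


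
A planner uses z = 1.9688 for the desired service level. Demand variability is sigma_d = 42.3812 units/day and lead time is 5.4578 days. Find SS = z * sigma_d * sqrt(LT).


sqrt(LT) = sqrt(5.4578) = 2.3362
SS = 1.9688 * 42.3812 * 2.3362 = 194.9322

194.9322 units


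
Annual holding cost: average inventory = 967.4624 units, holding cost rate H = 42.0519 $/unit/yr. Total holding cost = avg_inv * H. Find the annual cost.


Cost = 967.4624 * 42.0519 = 40683.6321

40683.6321 $/yr


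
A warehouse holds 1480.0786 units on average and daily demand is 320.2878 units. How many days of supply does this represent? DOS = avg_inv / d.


DOS = 1480.0786 / 320.2878 = 4.6211

4.6211 days


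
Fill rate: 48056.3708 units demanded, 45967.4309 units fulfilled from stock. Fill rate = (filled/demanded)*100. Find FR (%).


FR = 45967.4309 / 48056.3708 * 100 = 95.6531

95.6531%


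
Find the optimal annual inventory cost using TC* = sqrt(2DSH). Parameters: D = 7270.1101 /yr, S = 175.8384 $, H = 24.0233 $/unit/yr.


2*D*S*H = 61421069.1218
TC* = sqrt(61421069.1218) = 7837.1595

7837.1595 $/yr


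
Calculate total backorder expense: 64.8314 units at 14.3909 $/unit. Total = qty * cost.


Total = 64.8314 * 14.3909 = 932.9822

932.9822 $


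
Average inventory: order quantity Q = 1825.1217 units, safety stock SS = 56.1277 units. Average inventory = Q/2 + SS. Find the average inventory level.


Q/2 = 912.5608
Avg = 912.5608 + 56.1277 = 968.6885

968.6885 units


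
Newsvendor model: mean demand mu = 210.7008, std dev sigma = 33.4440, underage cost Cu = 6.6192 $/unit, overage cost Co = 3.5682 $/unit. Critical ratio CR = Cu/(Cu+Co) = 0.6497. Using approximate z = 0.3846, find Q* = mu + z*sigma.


CR = Cu/(Cu+Co) = 6.6192/(6.6192+3.5682) = 0.6497
z = 0.3846
Q* = 210.7008 + 0.3846 * 33.4440 = 223.5634

223.5634 units


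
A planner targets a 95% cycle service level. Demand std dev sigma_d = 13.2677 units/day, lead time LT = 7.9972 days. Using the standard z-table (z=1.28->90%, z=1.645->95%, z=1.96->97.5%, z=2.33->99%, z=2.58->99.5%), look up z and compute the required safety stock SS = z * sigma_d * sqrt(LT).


From the table, SL = 95% corresponds to z = 1.645
sqrt(LT) = sqrt(7.9972) = 2.8279
SS = 1.645 * 13.2677 * 2.8279 = 61.7207

61.7207 units


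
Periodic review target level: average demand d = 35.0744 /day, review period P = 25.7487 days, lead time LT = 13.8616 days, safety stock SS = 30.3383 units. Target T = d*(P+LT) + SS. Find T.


P + LT = 39.6103
d*(P+LT) = 35.0744 * 39.6103 = 1389.3075
T = 1389.3075 + 30.3383 = 1419.6458

1419.6458 units


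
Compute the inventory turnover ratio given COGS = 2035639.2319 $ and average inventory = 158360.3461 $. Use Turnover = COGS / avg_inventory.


Turnover = 2035639.2319 / 158360.3461 = 12.8545

12.8545


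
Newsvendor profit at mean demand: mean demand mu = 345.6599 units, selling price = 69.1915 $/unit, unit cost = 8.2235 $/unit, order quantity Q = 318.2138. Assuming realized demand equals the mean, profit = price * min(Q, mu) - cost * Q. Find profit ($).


Sales at mu = min(318.2138, 345.6599) = 318.2138
Revenue = 69.1915 * 318.2138 = 22017.6901
Total cost = 8.2235 * 318.2138 = 2616.8312
Profit = 22017.6901 - 2616.8312 = 19400.8590

19400.8590 $


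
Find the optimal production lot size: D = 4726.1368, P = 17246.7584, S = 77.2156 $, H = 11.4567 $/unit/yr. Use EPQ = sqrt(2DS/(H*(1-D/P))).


1 - D/P = 1 - 0.2740 = 0.7260
H*(1-D/P) = 8.3172
2DS = 729862.9774
EPQ = sqrt(87753.2849) = 296.2318

296.2318 units


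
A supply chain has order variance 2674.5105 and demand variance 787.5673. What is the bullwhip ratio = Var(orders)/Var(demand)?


BW = 2674.5105 / 787.5673 = 3.3959

3.3959


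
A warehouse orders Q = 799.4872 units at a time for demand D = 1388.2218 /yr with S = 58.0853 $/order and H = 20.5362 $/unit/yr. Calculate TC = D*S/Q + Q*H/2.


Ordering cost = D*S/Q = 100.8588
Holding cost = Q*H/2 = 8209.2145
TC = 100.8588 + 8209.2145 = 8310.0733

8310.0733 $/yr


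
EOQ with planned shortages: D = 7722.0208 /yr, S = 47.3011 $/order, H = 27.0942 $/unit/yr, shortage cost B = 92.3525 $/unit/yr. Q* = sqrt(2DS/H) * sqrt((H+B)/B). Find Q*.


sqrt(2DS/H) = 164.2018
sqrt((H+B)/B) = 1.1373
Q* = 164.2018 * 1.1373 = 186.7414

186.7414 units


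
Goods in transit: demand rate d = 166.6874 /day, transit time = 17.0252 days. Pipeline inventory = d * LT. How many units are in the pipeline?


Pipeline = 166.6874 * 17.0252 = 2837.8863

2837.8863 units


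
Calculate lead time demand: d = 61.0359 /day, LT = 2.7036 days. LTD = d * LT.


LTD = 61.0359 * 2.7036 = 165.0167

165.0167 units


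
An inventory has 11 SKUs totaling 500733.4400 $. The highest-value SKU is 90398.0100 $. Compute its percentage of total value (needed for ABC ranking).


Top item = 90398.0100
Total = 500733.4400
Percentage = 90398.0100 / 500733.4400 * 100 = 18.0531

18.0531%


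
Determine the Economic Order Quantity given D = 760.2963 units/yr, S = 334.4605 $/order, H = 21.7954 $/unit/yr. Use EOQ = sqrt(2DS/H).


2*D*S = 2 * 760.2963 * 334.4605 = 508578.1613
2*D*S/H = 23334.1972
EOQ = sqrt(23334.1972) = 152.7554

152.7554 units


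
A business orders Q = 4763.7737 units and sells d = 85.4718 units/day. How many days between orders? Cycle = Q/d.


Cycle = 4763.7737 / 85.4718 = 55.7350

55.7350 days


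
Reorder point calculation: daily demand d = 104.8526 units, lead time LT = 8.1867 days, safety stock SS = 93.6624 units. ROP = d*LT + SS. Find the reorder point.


d*LT = 104.8526 * 8.1867 = 858.3968
ROP = 858.3968 + 93.6624 = 952.0592

952.0592 units


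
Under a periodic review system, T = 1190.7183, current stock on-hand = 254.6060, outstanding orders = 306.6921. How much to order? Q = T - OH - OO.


Inventory position = OH + OO = 254.6060 + 306.6921 = 561.2981
Q = 1190.7183 - 561.2981 = 629.4202

629.4202 units


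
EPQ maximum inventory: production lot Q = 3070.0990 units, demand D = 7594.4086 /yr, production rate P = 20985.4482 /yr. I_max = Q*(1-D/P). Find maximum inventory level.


D/P = 0.3619
1 - D/P = 0.6381
I_max = 3070.0990 * 0.6381 = 1959.0631

1959.0631 units


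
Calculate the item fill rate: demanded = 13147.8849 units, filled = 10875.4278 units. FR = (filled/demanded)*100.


FR = 10875.4278 / 13147.8849 * 100 = 82.7162

82.7162%


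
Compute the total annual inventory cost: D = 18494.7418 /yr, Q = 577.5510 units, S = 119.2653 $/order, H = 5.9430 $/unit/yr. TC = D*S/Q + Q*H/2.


Ordering cost = D*S/Q = 3819.1968
Holding cost = Q*H/2 = 1716.1928
TC = 3819.1968 + 1716.1928 = 5535.3896

5535.3896 $/yr


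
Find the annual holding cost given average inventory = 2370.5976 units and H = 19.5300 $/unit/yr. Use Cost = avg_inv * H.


Cost = 2370.5976 * 19.5300 = 46297.7711

46297.7711 $/yr


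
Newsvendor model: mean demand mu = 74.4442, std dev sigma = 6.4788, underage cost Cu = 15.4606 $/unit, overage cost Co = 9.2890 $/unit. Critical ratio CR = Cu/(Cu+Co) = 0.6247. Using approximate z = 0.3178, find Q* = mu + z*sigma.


CR = Cu/(Cu+Co) = 15.4606/(15.4606+9.2890) = 0.6247
z = 0.3178
Q* = 74.4442 + 0.3178 * 6.4788 = 76.5032

76.5032 units


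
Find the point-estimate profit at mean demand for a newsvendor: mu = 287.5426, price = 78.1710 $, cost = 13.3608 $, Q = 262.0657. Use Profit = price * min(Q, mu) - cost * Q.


Sales at mu = min(262.0657, 287.5426) = 262.0657
Revenue = 78.1710 * 262.0657 = 20485.9378
Total cost = 13.3608 * 262.0657 = 3501.4074
Profit = 20485.9378 - 3501.4074 = 16984.5304

16984.5304 $


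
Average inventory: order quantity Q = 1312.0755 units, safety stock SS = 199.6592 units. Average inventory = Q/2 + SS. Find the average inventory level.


Q/2 = 656.0377
Avg = 656.0377 + 199.6592 = 855.6970

855.6970 units


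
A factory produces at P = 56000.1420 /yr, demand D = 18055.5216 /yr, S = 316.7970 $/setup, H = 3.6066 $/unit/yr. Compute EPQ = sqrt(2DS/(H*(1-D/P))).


1 - D/P = 1 - 0.3224 = 0.6776
H*(1-D/P) = 2.4438
2DS = 11439870.1526
EPQ = sqrt(4681252.1282) = 2163.6201

2163.6201 units


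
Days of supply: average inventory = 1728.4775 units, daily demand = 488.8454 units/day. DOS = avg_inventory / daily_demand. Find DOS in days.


DOS = 1728.4775 / 488.8454 = 3.5358

3.5358 days


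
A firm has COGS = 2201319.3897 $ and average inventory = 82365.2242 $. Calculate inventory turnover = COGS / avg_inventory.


Turnover = 2201319.3897 / 82365.2242 = 26.7263

26.7263


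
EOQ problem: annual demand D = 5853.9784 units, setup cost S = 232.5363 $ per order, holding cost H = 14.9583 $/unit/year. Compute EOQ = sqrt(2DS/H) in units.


2*D*S = 2 * 5853.9784 * 232.5363 = 2722524.9548
2*D*S/H = 182007.6449
EOQ = sqrt(182007.6449) = 426.6235

426.6235 units


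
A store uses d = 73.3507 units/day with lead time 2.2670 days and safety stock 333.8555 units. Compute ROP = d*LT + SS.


d*LT = 73.3507 * 2.2670 = 166.2860
ROP = 166.2860 + 333.8555 = 500.1415

500.1415 units


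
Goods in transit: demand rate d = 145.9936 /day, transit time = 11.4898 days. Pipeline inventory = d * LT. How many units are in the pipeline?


Pipeline = 145.9936 * 11.4898 = 1677.4373

1677.4373 units


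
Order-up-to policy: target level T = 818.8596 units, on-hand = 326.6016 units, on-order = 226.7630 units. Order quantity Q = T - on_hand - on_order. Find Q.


Inventory position = OH + OO = 326.6016 + 226.7630 = 553.3646
Q = 818.8596 - 553.3646 = 265.4950

265.4950 units


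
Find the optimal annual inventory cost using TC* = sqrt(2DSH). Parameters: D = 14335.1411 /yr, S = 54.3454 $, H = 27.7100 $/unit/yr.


2*D*S*H = 43174894.3129
TC* = sqrt(43174894.3129) = 6570.7606

6570.7606 $/yr


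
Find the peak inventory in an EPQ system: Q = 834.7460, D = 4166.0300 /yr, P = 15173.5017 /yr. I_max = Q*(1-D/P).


D/P = 0.2746
1 - D/P = 0.7254
I_max = 834.7460 * 0.7254 = 605.5585

605.5585 units


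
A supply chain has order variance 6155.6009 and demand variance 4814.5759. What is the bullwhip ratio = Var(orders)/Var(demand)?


BW = 6155.6009 / 4814.5759 = 1.2785

1.2785


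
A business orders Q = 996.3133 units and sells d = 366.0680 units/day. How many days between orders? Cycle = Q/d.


Cycle = 996.3133 / 366.0680 = 2.7217

2.7217 days


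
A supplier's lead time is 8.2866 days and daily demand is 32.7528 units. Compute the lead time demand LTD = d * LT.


LTD = 32.7528 * 8.2866 = 271.4094

271.4094 units


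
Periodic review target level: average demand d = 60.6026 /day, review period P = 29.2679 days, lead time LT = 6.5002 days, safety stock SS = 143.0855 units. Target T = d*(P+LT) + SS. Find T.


P + LT = 35.7681
d*(P+LT) = 60.6026 * 35.7681 = 2167.6399
T = 2167.6399 + 143.0855 = 2310.7254

2310.7254 units


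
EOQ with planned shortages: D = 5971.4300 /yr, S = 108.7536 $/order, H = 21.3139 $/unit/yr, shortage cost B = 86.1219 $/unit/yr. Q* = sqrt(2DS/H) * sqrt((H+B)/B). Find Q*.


sqrt(2DS/H) = 246.8565
sqrt((H+B)/B) = 1.1169
Q* = 246.8565 * 1.1169 = 275.7162

275.7162 units


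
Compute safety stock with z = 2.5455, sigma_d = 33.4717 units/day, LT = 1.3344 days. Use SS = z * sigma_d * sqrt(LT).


sqrt(LT) = sqrt(1.3344) = 1.1552
SS = 2.5455 * 33.4717 * 1.1552 = 98.4224

98.4224 units


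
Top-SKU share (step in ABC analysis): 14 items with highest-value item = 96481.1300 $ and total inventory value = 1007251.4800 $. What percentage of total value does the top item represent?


Top item = 96481.1300
Total = 1007251.4800
Percentage = 96481.1300 / 1007251.4800 * 100 = 9.5787

9.5787%


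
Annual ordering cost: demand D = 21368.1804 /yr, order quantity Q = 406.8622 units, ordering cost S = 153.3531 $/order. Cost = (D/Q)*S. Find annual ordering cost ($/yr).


Number of orders = D/Q = 52.5195
Cost = 52.5195 * 153.3531 = 8054.0210

8054.0210 $/yr


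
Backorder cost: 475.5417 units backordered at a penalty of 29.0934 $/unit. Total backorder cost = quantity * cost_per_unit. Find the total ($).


Total = 475.5417 * 29.0934 = 13835.1249

13835.1249 $


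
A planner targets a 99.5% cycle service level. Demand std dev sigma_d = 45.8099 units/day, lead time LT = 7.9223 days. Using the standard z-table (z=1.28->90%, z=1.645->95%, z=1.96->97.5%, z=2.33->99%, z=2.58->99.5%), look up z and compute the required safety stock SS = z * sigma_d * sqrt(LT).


From the table, SL = 99.5% corresponds to z = 2.58
sqrt(LT) = sqrt(7.9223) = 2.8147
SS = 2.58 * 45.8099 * 2.8147 = 332.6631

332.6631 units


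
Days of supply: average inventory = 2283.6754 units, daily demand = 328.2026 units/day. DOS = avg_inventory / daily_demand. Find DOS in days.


DOS = 2283.6754 / 328.2026 = 6.9581

6.9581 days


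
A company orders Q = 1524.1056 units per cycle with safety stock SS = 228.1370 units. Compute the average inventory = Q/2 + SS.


Q/2 = 762.0528
Avg = 762.0528 + 228.1370 = 990.1898

990.1898 units


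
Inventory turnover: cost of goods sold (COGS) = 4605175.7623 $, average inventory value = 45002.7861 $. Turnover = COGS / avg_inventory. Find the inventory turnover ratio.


Turnover = 4605175.7623 / 45002.7861 = 102.3309

102.3309


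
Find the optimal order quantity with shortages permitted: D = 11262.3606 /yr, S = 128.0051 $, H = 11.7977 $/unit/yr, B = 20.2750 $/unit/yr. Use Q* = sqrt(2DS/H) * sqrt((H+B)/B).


sqrt(2DS/H) = 494.3615
sqrt((H+B)/B) = 1.2577
Q* = 494.3615 * 1.2577 = 621.7732

621.7732 units


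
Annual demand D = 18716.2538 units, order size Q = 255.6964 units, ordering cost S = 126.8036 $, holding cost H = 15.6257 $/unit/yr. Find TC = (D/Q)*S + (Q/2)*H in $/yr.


Ordering cost = D*S/Q = 9281.6651
Holding cost = Q*H/2 = 1997.7176
TC = 9281.6651 + 1997.7176 = 11279.3828

11279.3828 $/yr


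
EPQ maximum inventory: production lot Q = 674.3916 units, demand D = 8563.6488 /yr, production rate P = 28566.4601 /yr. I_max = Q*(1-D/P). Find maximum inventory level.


D/P = 0.2998
1 - D/P = 0.7002
I_max = 674.3916 * 0.7002 = 472.2226

472.2226 units


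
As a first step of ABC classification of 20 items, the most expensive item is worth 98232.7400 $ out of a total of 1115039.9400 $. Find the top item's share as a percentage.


Top item = 98232.7400
Total = 1115039.9400
Percentage = 98232.7400 / 1115039.9400 * 100 = 8.8098

8.8098%


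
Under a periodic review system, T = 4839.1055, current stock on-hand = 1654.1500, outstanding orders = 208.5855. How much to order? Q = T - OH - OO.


Inventory position = OH + OO = 1654.1500 + 208.5855 = 1862.7355
Q = 4839.1055 - 1862.7355 = 2976.3700

2976.3700 units


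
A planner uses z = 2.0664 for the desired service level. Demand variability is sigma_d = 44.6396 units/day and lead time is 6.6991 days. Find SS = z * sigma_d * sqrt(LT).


sqrt(LT) = sqrt(6.6991) = 2.5883
SS = 2.0664 * 44.6396 * 2.5883 = 238.7497

238.7497 units


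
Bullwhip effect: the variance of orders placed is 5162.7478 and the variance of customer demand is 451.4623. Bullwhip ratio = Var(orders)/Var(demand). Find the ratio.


BW = 5162.7478 / 451.4623 = 11.4356

11.4356


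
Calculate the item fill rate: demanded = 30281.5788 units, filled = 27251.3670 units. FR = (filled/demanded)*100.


FR = 27251.3670 / 30281.5788 * 100 = 89.9932

89.9932%


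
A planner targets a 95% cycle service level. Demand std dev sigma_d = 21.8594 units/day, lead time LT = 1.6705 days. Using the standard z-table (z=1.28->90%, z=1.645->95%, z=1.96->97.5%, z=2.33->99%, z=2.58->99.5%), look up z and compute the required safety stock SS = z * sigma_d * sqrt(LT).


From the table, SL = 95% corresponds to z = 1.645
sqrt(LT) = sqrt(1.6705) = 1.2925
SS = 1.645 * 21.8594 * 1.2925 = 46.4759

46.4759 units


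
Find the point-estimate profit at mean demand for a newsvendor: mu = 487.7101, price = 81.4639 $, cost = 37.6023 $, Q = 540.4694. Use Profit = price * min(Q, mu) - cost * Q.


Sales at mu = min(540.4694, 487.7101) = 487.7101
Revenue = 81.4639 * 487.7101 = 39730.7668
Total cost = 37.6023 * 540.4694 = 20322.8925
Profit = 39730.7668 - 20322.8925 = 19407.8743

19407.8743 $


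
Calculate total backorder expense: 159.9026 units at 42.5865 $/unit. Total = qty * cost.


Total = 159.9026 * 42.5865 = 6809.6921

6809.6921 $


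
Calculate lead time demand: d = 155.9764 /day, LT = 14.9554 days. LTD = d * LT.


LTD = 155.9764 * 14.9554 = 2332.6895

2332.6895 units


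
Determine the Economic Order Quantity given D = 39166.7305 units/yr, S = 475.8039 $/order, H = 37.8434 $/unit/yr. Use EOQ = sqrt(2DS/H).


2*D*S = 2 * 39166.7305 * 475.8039 = 37271366.2443
2*D*S/H = 984884.1871
EOQ = sqrt(984884.1871) = 992.4133

992.4133 units


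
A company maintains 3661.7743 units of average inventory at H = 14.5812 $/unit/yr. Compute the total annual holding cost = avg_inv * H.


Cost = 3661.7743 * 14.5812 = 53393.0634

53393.0634 $/yr


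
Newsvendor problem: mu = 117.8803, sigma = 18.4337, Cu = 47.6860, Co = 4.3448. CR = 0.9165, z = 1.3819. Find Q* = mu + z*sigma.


CR = Cu/(Cu+Co) = 47.6860/(47.6860+4.3448) = 0.9165
z = 1.3819
Q* = 117.8803 + 1.3819 * 18.4337 = 143.3538

143.3538 units


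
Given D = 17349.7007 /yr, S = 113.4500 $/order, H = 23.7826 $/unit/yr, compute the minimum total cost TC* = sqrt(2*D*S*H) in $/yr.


2*D*S*H = 93623703.0548
TC* = sqrt(93623703.0548) = 9675.9342

9675.9342 $/yr


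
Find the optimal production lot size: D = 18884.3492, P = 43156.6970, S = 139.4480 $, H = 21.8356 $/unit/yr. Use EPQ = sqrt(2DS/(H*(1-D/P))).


1 - D/P = 1 - 0.4376 = 0.5624
H*(1-D/P) = 12.2809
2DS = 5266769.4545
EPQ = sqrt(428860.0483) = 654.8741

654.8741 units


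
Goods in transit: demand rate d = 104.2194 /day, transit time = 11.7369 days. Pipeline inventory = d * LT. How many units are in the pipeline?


Pipeline = 104.2194 * 11.7369 = 1223.2127

1223.2127 units


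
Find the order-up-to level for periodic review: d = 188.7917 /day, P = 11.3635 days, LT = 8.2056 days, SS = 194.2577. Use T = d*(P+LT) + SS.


P + LT = 19.5691
d*(P+LT) = 188.7917 * 19.5691 = 3694.4837
T = 3694.4837 + 194.2577 = 3888.7414

3888.7414 units


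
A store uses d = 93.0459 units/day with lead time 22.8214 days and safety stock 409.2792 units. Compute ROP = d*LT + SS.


d*LT = 93.0459 * 22.8214 = 2123.4377
ROP = 2123.4377 + 409.2792 = 2532.7169

2532.7169 units


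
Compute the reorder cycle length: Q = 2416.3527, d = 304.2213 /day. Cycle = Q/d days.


Cycle = 2416.3527 / 304.2213 = 7.9427

7.9427 days


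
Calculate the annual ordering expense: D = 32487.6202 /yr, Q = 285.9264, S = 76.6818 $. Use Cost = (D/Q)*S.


Number of orders = D/Q = 113.6223
Cost = 113.6223 * 76.6818 = 8712.7638

8712.7638 $/yr


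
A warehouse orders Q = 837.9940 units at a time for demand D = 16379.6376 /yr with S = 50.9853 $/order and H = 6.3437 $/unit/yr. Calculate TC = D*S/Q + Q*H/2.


Ordering cost = D*S/Q = 996.5713
Holding cost = Q*H/2 = 2657.9913
TC = 996.5713 + 2657.9913 = 3654.5625

3654.5625 $/yr


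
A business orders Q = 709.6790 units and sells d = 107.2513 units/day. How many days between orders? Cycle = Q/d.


Cycle = 709.6790 / 107.2513 = 6.6170

6.6170 days


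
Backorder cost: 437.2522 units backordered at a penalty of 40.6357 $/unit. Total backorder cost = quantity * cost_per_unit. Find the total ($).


Total = 437.2522 * 40.6357 = 17768.0492

17768.0492 $


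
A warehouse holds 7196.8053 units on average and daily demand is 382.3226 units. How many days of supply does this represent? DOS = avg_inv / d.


DOS = 7196.8053 / 382.3226 = 18.8239

18.8239 days


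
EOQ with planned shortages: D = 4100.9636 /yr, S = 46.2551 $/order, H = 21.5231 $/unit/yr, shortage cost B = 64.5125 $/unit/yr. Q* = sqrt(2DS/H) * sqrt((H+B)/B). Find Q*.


sqrt(2DS/H) = 132.7655
sqrt((H+B)/B) = 1.1548
Q* = 132.7655 * 1.1548 = 153.3213

153.3213 units


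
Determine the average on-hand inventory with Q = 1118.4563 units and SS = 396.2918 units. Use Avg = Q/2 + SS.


Q/2 = 559.2282
Avg = 559.2282 + 396.2918 = 955.5200

955.5200 units


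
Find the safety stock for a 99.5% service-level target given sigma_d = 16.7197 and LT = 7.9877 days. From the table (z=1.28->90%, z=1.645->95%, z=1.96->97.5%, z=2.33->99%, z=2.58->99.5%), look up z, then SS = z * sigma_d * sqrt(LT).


From the table, SL = 99.5% corresponds to z = 2.58
sqrt(LT) = sqrt(7.9877) = 2.8263
SS = 2.58 * 16.7197 * 2.8263 = 121.9155

121.9155 units


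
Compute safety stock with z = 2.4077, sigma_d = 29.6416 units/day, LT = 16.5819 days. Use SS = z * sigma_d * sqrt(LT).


sqrt(LT) = sqrt(16.5819) = 4.0721
SS = 2.4077 * 29.6416 * 4.0721 = 290.6171

290.6171 units


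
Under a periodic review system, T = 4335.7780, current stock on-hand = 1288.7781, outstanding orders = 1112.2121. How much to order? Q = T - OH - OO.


Inventory position = OH + OO = 1288.7781 + 1112.2121 = 2400.9902
Q = 4335.7780 - 2400.9902 = 1934.7878

1934.7878 units


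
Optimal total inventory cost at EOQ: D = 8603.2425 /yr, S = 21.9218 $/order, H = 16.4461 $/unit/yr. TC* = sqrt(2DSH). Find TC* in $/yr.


2*D*S*H = 6203421.6025
TC* = sqrt(6203421.6025) = 2490.6669

2490.6669 $/yr


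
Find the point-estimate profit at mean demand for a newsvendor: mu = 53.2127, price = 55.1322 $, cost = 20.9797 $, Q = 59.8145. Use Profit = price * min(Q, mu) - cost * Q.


Sales at mu = min(59.8145, 53.2127) = 53.2127
Revenue = 55.1322 * 53.2127 = 2933.7332
Total cost = 20.9797 * 59.8145 = 1254.8903
Profit = 2933.7332 - 1254.8903 = 1678.8430

1678.8430 $


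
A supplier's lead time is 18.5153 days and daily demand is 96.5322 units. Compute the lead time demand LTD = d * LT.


LTD = 96.5322 * 18.5153 = 1787.3226

1787.3226 units


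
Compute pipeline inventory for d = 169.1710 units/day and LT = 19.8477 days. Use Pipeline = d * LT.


Pipeline = 169.1710 * 19.8477 = 3357.6553

3357.6553 units


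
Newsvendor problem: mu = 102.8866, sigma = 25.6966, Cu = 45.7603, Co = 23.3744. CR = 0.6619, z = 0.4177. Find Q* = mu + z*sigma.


CR = Cu/(Cu+Co) = 45.7603/(45.7603+23.3744) = 0.6619
z = 0.4177
Q* = 102.8866 + 0.4177 * 25.6966 = 113.6201

113.6201 units


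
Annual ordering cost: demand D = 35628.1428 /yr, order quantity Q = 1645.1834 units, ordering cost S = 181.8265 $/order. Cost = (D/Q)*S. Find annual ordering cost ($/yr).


Number of orders = D/Q = 21.6560
Cost = 21.6560 * 181.8265 = 3937.6403

3937.6403 $/yr


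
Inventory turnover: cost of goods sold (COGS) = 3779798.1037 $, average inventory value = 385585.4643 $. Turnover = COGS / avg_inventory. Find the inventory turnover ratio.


Turnover = 3779798.1037 / 385585.4643 = 9.8028

9.8028


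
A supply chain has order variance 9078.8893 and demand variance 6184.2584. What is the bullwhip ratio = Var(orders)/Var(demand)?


BW = 9078.8893 / 6184.2584 = 1.4681

1.4681


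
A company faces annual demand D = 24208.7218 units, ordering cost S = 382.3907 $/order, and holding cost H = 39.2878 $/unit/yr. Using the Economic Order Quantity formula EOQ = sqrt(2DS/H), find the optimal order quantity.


2*D*S = 2 * 24208.7218 * 382.3907 = 18514380.1504
2*D*S/H = 471250.1120
EOQ = sqrt(471250.1120) = 686.4766

686.4766 units


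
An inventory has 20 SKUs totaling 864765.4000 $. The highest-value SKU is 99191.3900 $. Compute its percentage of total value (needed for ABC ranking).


Top item = 99191.3900
Total = 864765.4000
Percentage = 99191.3900 / 864765.4000 * 100 = 11.4703

11.4703%


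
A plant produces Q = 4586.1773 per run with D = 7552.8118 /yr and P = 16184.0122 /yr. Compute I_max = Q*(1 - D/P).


D/P = 0.4667
1 - D/P = 0.5333
I_max = 4586.1773 * 0.5333 = 2445.8839

2445.8839 units


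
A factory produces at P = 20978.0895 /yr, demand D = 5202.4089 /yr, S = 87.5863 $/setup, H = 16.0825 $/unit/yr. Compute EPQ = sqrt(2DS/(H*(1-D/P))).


1 - D/P = 1 - 0.2480 = 0.7520
H*(1-D/P) = 12.0942
2DS = 911319.4933
EPQ = sqrt(75352.0252) = 274.5032

274.5032 units


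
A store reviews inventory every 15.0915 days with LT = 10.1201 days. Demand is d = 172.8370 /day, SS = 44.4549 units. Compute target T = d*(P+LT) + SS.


P + LT = 25.2116
d*(P+LT) = 172.8370 * 25.2116 = 4357.4973
T = 4357.4973 + 44.4549 = 4401.9522

4401.9522 units


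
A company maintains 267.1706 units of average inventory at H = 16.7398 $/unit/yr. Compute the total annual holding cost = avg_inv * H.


Cost = 267.1706 * 16.7398 = 4472.3824

4472.3824 $/yr


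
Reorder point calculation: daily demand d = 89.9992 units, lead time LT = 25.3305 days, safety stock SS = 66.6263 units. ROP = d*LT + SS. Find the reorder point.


d*LT = 89.9992 * 25.3305 = 2279.7247
ROP = 2279.7247 + 66.6263 = 2346.3510

2346.3510 units


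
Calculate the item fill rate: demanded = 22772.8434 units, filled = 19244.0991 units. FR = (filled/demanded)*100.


FR = 19244.0991 / 22772.8434 * 100 = 84.5046

84.5046%


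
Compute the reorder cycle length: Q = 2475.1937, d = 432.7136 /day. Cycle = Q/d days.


Cycle = 2475.1937 / 432.7136 = 5.7202

5.7202 days


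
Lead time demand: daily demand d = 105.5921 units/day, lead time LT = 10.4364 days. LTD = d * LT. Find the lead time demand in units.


LTD = 105.5921 * 10.4364 = 1102.0014

1102.0014 units


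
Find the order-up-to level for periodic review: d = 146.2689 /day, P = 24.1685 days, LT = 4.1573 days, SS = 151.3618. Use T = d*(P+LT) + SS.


P + LT = 28.3258
d*(P+LT) = 146.2689 * 28.3258 = 4143.1836
T = 4143.1836 + 151.3618 = 4294.5454

4294.5454 units


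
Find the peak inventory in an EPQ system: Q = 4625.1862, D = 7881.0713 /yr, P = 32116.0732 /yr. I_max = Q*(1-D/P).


D/P = 0.2454
1 - D/P = 0.7546
I_max = 4625.1862 * 0.7546 = 3490.1962

3490.1962 units


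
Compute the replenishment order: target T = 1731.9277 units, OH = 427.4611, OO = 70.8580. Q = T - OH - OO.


Inventory position = OH + OO = 427.4611 + 70.8580 = 498.3191
Q = 1731.9277 - 498.3191 = 1233.6086

1233.6086 units


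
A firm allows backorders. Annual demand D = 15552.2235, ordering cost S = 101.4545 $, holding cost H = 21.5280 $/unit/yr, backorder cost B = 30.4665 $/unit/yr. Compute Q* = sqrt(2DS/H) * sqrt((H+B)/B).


sqrt(2DS/H) = 382.8645
sqrt((H+B)/B) = 1.3064
Q* = 382.8645 * 1.3064 = 500.1641

500.1641 units


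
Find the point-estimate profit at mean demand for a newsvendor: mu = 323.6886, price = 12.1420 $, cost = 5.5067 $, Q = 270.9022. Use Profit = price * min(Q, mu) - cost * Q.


Sales at mu = min(270.9022, 323.6886) = 270.9022
Revenue = 12.1420 * 270.9022 = 3289.2945
Total cost = 5.5067 * 270.9022 = 1491.7771
Profit = 3289.2945 - 1491.7771 = 1797.5174

1797.5174 $


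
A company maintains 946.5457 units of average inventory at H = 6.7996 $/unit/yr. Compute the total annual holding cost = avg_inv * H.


Cost = 946.5457 * 6.7996 = 6436.1321

6436.1321 $/yr


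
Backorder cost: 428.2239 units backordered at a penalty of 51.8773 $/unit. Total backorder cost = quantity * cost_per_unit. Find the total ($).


Total = 428.2239 * 51.8773 = 22215.0997

22215.0997 $


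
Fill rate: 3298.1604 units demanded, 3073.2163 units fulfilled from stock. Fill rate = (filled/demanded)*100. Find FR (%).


FR = 3073.2163 / 3298.1604 * 100 = 93.1797

93.1797%


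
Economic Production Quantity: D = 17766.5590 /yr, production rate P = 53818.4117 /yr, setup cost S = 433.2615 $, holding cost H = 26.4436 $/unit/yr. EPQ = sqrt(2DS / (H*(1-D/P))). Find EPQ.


1 - D/P = 1 - 0.3301 = 0.6699
H*(1-D/P) = 17.7140
2DS = 15395132.0044
EPQ = sqrt(869092.7491) = 932.2514

932.2514 units


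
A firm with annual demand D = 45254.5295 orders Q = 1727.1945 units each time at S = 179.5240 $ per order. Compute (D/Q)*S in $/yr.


Number of orders = D/Q = 26.2012
Cost = 26.2012 * 179.5240 = 4703.7402

4703.7402 $/yr


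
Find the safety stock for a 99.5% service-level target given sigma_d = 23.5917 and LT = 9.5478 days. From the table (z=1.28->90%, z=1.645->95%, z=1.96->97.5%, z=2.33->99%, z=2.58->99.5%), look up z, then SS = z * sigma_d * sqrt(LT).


From the table, SL = 99.5% corresponds to z = 2.58
sqrt(LT) = sqrt(9.5478) = 3.0900
SS = 2.58 * 23.5917 * 3.0900 = 188.0748

188.0748 units


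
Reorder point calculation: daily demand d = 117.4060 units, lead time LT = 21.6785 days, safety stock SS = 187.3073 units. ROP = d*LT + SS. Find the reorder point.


d*LT = 117.4060 * 21.6785 = 2545.1860
ROP = 2545.1860 + 187.3073 = 2732.4933

2732.4933 units


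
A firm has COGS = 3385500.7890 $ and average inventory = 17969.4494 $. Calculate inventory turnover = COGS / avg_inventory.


Turnover = 3385500.7890 / 17969.4494 = 188.4031

188.4031


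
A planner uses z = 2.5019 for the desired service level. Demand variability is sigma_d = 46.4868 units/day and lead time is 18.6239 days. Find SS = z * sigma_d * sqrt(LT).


sqrt(LT) = sqrt(18.6239) = 4.3155
SS = 2.5019 * 46.4868 * 4.3155 = 501.9205

501.9205 units


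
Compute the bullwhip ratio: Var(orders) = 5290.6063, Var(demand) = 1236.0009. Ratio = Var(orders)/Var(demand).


BW = 5290.6063 / 1236.0009 = 4.2804

4.2804


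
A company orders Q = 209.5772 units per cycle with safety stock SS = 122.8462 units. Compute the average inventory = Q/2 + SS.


Q/2 = 104.7886
Avg = 104.7886 + 122.8462 = 227.6348

227.6348 units


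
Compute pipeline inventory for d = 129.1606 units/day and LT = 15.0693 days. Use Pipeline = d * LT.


Pipeline = 129.1606 * 15.0693 = 1946.3598

1946.3598 units


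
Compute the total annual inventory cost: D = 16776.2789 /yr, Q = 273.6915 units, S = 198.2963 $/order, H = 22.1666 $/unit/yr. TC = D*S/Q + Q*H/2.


Ordering cost = D*S/Q = 12154.8314
Holding cost = Q*H/2 = 3033.4050
TC = 12154.8314 + 3033.4050 = 15188.2364

15188.2364 $/yr


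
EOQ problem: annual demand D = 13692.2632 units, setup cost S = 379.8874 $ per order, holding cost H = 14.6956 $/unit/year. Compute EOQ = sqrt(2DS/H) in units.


2*D*S = 2 * 13692.2632 * 379.8874 = 10403036.5343
2*D*S/H = 707901.4490
EOQ = sqrt(707901.4490) = 841.3688

841.3688 units


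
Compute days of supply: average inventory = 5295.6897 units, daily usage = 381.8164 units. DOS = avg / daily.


DOS = 5295.6897 / 381.8164 = 13.8697

13.8697 days


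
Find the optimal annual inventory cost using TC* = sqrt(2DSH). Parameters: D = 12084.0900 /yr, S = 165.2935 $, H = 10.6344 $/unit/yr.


2*D*S*H = 42482759.0461
TC* = sqrt(42482759.0461) = 6517.8800

6517.8800 $/yr


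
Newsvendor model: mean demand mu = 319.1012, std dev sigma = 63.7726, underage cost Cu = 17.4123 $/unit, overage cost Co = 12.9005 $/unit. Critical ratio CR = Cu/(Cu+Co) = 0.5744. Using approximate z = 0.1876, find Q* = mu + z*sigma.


CR = Cu/(Cu+Co) = 17.4123/(17.4123+12.9005) = 0.5744
z = 0.1876
Q* = 319.1012 + 0.1876 * 63.7726 = 331.0649

331.0649 units


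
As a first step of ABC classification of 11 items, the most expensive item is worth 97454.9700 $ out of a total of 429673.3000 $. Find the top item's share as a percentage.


Top item = 97454.9700
Total = 429673.3000
Percentage = 97454.9700 / 429673.3000 * 100 = 22.6812

22.6812%


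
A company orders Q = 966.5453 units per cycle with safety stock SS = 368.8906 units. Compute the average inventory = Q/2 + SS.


Q/2 = 483.2726
Avg = 483.2726 + 368.8906 = 852.1633

852.1633 units


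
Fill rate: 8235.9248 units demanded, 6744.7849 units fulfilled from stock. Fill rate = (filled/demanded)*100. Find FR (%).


FR = 6744.7849 / 8235.9248 * 100 = 81.8947

81.8947%


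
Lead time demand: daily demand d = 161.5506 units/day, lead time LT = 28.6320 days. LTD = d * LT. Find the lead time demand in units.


LTD = 161.5506 * 28.6320 = 4625.5168

4625.5168 units


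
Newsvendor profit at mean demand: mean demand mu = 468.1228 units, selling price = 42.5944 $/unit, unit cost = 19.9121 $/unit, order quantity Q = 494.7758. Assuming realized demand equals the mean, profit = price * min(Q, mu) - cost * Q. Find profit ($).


Sales at mu = min(494.7758, 468.1228) = 468.1228
Revenue = 42.5944 * 468.1228 = 19939.4098
Total cost = 19.9121 * 494.7758 = 9852.0252
Profit = 19939.4098 - 9852.0252 = 10087.3846

10087.3846 $


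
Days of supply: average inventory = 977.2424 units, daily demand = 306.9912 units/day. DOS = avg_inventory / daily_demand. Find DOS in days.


DOS = 977.2424 / 306.9912 = 3.1833

3.1833 days


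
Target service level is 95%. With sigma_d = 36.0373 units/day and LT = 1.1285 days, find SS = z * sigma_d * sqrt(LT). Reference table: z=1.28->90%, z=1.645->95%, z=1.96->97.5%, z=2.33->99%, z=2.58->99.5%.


From the table, SL = 95% corresponds to z = 1.645
sqrt(LT) = sqrt(1.1285) = 1.0623
SS = 1.645 * 36.0373 * 1.0623 = 62.9751

62.9751 units


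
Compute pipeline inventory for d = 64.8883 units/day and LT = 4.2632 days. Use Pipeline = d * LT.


Pipeline = 64.8883 * 4.2632 = 276.6318

276.6318 units


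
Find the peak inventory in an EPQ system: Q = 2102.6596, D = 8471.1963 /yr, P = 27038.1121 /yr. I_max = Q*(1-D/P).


D/P = 0.3133
1 - D/P = 0.6867
I_max = 2102.6596 * 0.6867 = 1443.8842

1443.8842 units


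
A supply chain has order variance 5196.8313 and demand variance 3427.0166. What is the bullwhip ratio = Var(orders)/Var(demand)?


BW = 5196.8313 / 3427.0166 = 1.5164

1.5164


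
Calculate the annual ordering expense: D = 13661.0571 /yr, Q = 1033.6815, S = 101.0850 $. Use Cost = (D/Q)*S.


Number of orders = D/Q = 13.2159
Cost = 13.2159 * 101.0850 = 1335.9318

1335.9318 $/yr


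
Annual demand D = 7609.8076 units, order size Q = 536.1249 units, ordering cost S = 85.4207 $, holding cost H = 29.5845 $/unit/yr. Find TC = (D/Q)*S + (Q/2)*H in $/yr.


Ordering cost = D*S/Q = 1212.4695
Holding cost = Q*H/2 = 7930.4936
TC = 1212.4695 + 7930.4936 = 9142.9631

9142.9631 $/yr


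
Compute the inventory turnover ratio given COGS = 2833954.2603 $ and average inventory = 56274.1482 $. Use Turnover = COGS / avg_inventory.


Turnover = 2833954.2603 / 56274.1482 = 50.3598

50.3598


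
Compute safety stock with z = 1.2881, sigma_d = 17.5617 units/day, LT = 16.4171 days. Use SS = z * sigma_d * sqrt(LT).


sqrt(LT) = sqrt(16.4171) = 4.0518
SS = 1.2881 * 17.5617 * 4.0518 = 91.6567

91.6567 units


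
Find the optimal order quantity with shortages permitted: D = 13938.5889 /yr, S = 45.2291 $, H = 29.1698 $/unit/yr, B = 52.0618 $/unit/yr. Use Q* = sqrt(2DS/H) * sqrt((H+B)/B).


sqrt(2DS/H) = 207.9058
sqrt((H+B)/B) = 1.2491
Q* = 207.9058 * 1.2491 = 259.6986

259.6986 units
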